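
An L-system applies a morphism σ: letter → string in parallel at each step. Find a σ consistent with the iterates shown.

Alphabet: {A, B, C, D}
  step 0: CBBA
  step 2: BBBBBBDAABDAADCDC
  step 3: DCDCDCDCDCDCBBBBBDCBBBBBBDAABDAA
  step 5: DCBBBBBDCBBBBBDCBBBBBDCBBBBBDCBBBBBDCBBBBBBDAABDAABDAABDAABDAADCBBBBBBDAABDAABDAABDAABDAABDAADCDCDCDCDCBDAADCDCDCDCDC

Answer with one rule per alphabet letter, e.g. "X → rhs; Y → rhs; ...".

A->BB, B->DC, C->DAA, D->B

  step 2 ⇒ step 3: BBBBBBDAABDAADCDC ⇒ DC·DC·DC·DC·DC·DC·B·BB·BB·DC·B·BB·BB·B·DAA·B·DAA
    A ↦ BB
    B ↦ DC
    C ↦ DAA
    D ↦ B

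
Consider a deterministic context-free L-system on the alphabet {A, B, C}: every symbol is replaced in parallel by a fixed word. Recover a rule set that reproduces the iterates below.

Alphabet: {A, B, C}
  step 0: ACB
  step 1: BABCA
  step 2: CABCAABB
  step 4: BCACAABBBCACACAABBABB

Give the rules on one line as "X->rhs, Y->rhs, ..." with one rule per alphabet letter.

A->B, B->CA, C->AB

  step 1 ⇒ step 2: BABCA ⇒ CA·B·CA·AB·B
    A ↦ B
    B ↦ CA
    C ↦ AB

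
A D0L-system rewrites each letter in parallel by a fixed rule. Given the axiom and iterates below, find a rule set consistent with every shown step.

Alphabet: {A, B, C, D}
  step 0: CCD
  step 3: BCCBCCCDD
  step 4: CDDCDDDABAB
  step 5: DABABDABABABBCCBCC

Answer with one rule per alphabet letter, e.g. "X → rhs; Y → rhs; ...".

  step 4 ⇒ step 5: CDDCDDDABAB ⇒ D·AB·AB·D·AB·AB·AB·BC·C·BC·C
    A ↦ BC
    B ↦ C
    C ↦ D
    D ↦ AB

A->BC, B->C, C->D, D->AB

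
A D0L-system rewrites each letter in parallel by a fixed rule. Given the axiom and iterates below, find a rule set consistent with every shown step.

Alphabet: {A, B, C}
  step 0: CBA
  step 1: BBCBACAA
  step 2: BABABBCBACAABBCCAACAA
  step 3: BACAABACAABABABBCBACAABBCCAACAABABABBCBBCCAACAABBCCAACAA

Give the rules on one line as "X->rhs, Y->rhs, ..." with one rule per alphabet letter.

  step 2 ⇒ step 3: BABABBCBACAABBCCAACAA ⇒ BA·CAA·BA·CAA·BA·BA·BBC·BA·CAA·BBC·CAA·CAA·BA·BA·BBC·BBC·CAA·CAA·BBC·CAA·CAA
    A ↦ CAA
    B ↦ BA
    C ↦ BBC

A->CAA, B->BA, C->BBC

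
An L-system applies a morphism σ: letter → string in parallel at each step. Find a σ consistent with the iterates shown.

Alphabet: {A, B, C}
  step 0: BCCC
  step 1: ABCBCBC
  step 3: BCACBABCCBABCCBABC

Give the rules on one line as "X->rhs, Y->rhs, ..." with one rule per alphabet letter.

A->CB, B->A, C->BC

  step 0 ⇒ step 1: BCCC ⇒ A·BC·BC·BC
    B ↦ A
    C ↦ BC
    A ↦ CB  (constrained at step 1)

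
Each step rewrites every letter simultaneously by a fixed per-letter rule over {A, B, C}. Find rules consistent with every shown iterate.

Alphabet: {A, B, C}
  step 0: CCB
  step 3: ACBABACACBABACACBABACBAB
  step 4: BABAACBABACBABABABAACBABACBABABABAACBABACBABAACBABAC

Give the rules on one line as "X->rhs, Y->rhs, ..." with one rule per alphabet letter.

A->BAB, B->AC, C->A

  step 3 ⇒ step 4: ACBABACACBABACACBABACBAB ⇒ BAB·A·AC·BAB·AC·BAB·A·BAB·A·AC·BAB·AC·BAB·A·BAB·A·AC·BAB·AC·BAB·A·AC·BAB·AC
    A ↦ BAB
    B ↦ AC
    C ↦ A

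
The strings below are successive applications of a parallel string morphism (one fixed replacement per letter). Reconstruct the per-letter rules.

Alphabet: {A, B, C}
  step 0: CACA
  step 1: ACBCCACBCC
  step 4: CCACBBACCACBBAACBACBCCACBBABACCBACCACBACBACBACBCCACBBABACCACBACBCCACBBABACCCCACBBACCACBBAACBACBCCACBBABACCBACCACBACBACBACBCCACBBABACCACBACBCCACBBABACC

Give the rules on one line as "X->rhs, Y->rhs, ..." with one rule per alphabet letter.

  step 0 ⇒ step 1: CACA ⇒ ACB·CC·ACB·CC
    A ↦ CC
    C ↦ ACB
    B ↦ BA  (constrained at step 1)

A->CC, B->BA, C->ACB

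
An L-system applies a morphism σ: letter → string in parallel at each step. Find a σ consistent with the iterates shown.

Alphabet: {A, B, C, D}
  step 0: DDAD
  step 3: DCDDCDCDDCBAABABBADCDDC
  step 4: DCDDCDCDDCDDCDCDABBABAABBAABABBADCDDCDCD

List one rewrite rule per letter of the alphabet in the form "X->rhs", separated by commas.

  step 3 ⇒ step 4: DCDDCDCDDCBAABABBADCDDC ⇒ DC·D·DC·DC·D·DC·D·DC·DC·D·AB·BA·BA·AB·BA·AB·AB·BA·DC·D·DC·DC·D
    A ↦ BA
    B ↦ AB
    C ↦ D
    D ↦ DC

A->BA, B->AB, C->D, D->DC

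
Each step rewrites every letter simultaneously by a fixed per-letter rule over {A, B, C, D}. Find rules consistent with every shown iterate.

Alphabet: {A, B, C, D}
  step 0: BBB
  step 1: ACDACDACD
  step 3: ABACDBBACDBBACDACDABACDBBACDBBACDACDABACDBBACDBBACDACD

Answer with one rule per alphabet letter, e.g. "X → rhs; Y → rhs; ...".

A->AB, B->ACD, C->DBD, D->BB

  step 0 ⇒ step 1: BBB ⇒ ACD·ACD·ACD
    B ↦ ACD
    A ↦ AB  (constrained at step 1)
    C ↦ DBD  (constrained at step 1)
    D ↦ BB  (constrained at step 1)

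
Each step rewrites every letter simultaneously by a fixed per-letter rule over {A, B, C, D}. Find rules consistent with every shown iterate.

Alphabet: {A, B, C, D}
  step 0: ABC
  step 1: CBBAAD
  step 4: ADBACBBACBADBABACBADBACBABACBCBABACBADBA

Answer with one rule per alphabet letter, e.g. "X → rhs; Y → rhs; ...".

A->CB, B->BA, C->AD, D->A

  step 0 ⇒ step 1: ABC ⇒ CB·BA·AD
    A ↦ CB
    B ↦ BA
    C ↦ AD
    D ↦ A  (constrained at step 1)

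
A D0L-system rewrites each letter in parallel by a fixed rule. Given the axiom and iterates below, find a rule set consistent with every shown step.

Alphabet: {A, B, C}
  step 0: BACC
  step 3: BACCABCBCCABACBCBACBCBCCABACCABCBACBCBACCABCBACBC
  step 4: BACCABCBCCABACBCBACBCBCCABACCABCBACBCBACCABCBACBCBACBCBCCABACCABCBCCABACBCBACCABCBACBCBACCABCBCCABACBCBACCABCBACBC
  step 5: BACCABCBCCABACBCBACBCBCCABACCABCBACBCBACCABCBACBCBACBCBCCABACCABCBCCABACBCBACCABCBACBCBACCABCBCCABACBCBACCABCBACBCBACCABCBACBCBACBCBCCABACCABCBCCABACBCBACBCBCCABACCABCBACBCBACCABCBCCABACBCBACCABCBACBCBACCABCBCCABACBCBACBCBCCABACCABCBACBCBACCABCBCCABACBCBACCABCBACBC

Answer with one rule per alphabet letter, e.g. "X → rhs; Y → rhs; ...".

A->CA, B->BAC, C->BC

  step 4 ⇒ step 5: BACCABCBCCABACBCBACBCBCCABACCABCBACBCBACCABCBACBCBACBCBCCABACCABCBCCABACBCBACCABCBACBCBACCABCBCCABACBCBACCABCBACBC ⇒ BAC·CA·BC·BC·CA·BAC·BC·BAC·BC·BC·CA·BAC·CA·BC·BAC·BC·BAC·CA·BC·BAC·BC·BAC·BC·BC·CA·BAC·CA·BC·BC·CA·BAC·BC·BAC·CA·BC·BAC·BC·BAC·CA·BC·BC·CA·BAC·BC·BAC·CA·BC·BAC·BC·BAC·CA·BC·BAC·BC·BAC·BC·BC·CA·BAC·CA·BC·BC·CA·BAC·BC·BAC·BC·BC·CA·BAC·CA·BC·BAC·BC·BAC·CA·BC·BC·CA·BAC·BC·BAC·CA·BC·BAC·BC·BAC·CA·BC·BC·CA·BAC·BC·BAC·BC·BC·CA·BAC·CA·BC·BAC·BC·BAC·CA·BC·BC·CA·BAC·BC·BAC·CA·BC·BAC·BC
    A ↦ CA
    B ↦ BAC
    C ↦ BC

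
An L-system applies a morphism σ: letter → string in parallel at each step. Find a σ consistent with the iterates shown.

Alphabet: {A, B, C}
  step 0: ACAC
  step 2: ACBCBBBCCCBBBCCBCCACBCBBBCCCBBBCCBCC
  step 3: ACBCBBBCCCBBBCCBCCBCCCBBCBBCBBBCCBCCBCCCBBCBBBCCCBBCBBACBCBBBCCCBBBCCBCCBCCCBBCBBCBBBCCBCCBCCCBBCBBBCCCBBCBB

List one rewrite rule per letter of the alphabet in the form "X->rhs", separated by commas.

  step 2 ⇒ step 3: ACBCBBBCCCBBBCCBCCACBCBBBCCCBBBCCBCC ⇒ ACB·CBB·BCC·CBB·BCC·BCC·BCC·CBB·CBB·CBB·BCC·BCC·BCC·CBB·CBB·BCC·CBB·CBB·ACB·CBB·BCC·CBB·BCC·BCC·BCC·CBB·CBB·CBB·BCC·BCC·BCC·CBB·CBB·BCC·CBB·CBB
    A ↦ ACB
    B ↦ BCC
    C ↦ CBB

A->ACB, B->BCC, C->CBB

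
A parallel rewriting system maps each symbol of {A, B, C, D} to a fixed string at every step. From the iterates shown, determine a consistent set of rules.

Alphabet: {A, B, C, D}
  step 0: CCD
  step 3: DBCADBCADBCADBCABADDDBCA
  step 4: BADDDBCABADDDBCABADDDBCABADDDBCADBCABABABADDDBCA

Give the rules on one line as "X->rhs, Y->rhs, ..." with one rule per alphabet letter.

A->BCA, B->D, C->DD, D->BA

  step 3 ⇒ step 4: DBCADBCADBCADBCABADDDBCA ⇒ BA·D·DD·BCA·BA·D·DD·BCA·BA·D·DD·BCA·BA·D·DD·BCA·D·BCA·BA·BA·BA·D·DD·BCA
    A ↦ BCA
    B ↦ D
    C ↦ DD
    D ↦ BA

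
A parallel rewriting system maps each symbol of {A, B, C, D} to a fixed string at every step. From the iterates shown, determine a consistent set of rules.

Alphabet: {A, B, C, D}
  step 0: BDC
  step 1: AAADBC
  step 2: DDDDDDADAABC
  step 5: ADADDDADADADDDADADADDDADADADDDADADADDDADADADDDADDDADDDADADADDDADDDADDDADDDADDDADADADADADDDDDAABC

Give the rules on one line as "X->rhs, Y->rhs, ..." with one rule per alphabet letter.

A->DD, B->AA, C->BC, D->AD

  step 1 ⇒ step 2: AAADBC ⇒ DD·DD·DD·AD·AA·BC
    A ↦ DD
    B ↦ AA
    C ↦ BC
    D ↦ AD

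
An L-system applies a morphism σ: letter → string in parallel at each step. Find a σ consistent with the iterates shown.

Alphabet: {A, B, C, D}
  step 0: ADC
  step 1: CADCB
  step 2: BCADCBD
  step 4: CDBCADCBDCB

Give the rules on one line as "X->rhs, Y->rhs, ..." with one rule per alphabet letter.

A->CAD, B->D, C->B, D->C

  step 1 ⇒ step 2: CADCB ⇒ B·CAD·C·B·D
    A ↦ CAD
    B ↦ D
    C ↦ B
    D ↦ C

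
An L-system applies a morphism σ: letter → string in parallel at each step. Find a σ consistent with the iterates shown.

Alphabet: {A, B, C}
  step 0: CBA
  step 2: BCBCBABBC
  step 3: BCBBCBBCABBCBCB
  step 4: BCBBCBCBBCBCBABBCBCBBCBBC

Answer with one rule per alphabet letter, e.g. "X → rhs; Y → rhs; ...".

  step 3 ⇒ step 4: BCBBCBBCABBCBCB ⇒ BC·B·BC·BC·B·BC·BC·B·AB·BC·BC·B·BC·B·BC
    A ↦ AB
    B ↦ BC
    C ↦ B

A->AB, B->BC, C->B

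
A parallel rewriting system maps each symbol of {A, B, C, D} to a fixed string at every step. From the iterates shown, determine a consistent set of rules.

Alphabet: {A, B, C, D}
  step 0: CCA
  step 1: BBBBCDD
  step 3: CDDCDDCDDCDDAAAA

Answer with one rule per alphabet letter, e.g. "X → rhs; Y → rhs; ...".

  step 0 ⇒ step 1: CCA ⇒ BB·BB·CDD
    A ↦ CDD
    C ↦ BB
    B ↦ A  (constrained at step 1)
    D ↦ B  (constrained at step 1)

A->CDD, B->A, C->BB, D->B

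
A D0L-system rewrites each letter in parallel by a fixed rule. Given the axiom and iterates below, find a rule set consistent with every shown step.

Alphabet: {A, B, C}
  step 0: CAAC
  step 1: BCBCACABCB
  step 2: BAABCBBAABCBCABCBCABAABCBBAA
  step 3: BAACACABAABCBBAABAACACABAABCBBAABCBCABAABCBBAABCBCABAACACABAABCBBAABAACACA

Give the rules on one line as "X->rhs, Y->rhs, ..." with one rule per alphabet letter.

A->CA, B->BAA, C->BCB

  step 2 ⇒ step 3: BAABCBBAABCBCABCBCABAABCBBAA ⇒ BAA·CA·CA·BAA·BCB·BAA·BAA·CA·CA·BAA·BCB·BAA·BCB·CA·BAA·BCB·BAA·BCB·CA·BAA·CA·CA·BAA·BCB·BAA·BAA·CA·CA
    A ↦ CA
    B ↦ BAA
    C ↦ BCB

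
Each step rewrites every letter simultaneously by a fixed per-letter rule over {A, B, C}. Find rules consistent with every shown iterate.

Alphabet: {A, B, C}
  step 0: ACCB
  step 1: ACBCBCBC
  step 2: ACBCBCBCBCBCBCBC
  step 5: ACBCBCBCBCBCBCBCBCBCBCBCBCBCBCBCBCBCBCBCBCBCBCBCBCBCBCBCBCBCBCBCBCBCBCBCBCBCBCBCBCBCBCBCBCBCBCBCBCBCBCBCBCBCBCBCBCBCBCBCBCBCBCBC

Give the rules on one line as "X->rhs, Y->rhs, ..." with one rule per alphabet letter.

  step 1 ⇒ step 2: ACBCBCBC ⇒ AC·BC·BC·BC·BC·BC·BC·BC
    A ↦ AC
    B ↦ BC
    C ↦ BC

A->AC, B->BC, C->BC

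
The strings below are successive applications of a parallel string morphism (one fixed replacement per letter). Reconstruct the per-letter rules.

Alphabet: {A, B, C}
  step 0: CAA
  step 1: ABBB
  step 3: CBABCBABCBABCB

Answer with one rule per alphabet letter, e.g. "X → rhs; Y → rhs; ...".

  step 0 ⇒ step 1: CAA ⇒ AB·B·B
    A ↦ B
    C ↦ AB
    B ↦ CB  (constrained at step 1)

A->B, B->CB, C->AB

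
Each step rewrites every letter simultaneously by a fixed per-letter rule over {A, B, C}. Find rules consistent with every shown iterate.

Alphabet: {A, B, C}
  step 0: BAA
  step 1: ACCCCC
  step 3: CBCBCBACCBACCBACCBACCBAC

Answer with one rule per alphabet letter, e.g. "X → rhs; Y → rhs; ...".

  step 0 ⇒ step 1: BAA ⇒ AC·CC·CC
    A ↦ CC
    B ↦ AC
    C ↦ CB  (constrained at step 1)

A->CC, B->AC, C->CB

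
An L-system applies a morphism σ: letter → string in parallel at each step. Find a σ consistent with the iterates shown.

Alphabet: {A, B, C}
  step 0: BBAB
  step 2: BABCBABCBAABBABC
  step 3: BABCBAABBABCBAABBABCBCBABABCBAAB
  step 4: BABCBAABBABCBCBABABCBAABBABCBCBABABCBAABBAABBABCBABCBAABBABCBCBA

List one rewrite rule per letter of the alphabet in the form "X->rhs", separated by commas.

  step 3 ⇒ step 4: BABCBAABBABCBAABBABCBCBABABCBAAB ⇒ BA·BC·BA·AB·BA·BC·BC·BA·BA·BC·BA·AB·BA·BC·BC·BA·BA·BC·BA·AB·BA·AB·BA·BC·BA·BC·BA·AB·BA·BC·BC·BA
    A ↦ BC
    B ↦ BA
    C ↦ AB

A->BC, B->BA, C->AB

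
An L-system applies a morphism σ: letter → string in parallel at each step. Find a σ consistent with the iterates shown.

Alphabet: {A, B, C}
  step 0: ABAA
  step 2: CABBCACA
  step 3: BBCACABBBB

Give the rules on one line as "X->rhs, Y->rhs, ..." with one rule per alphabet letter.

  step 2 ⇒ step 3: CABBCACA ⇒ B·B·CA·CA·B·B·B·B
    A ↦ B
    B ↦ CA
    C ↦ B

A->B, B->CA, C->B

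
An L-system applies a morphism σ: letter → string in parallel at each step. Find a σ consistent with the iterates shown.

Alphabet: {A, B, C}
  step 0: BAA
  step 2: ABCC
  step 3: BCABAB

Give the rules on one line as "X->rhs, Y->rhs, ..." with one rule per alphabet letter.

  step 2 ⇒ step 3: ABCC ⇒ B·C·AB·AB
    A ↦ B
    B ↦ C
    C ↦ AB

A->B, B->C, C->AB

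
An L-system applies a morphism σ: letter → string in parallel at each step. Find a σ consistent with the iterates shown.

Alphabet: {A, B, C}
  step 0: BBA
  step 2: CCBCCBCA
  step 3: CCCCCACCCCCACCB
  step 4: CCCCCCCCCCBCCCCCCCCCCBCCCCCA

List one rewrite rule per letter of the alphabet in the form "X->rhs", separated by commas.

  step 3 ⇒ step 4: CCCCCACCCCCACCB ⇒ CC·CC·CC·CC·CC·B·CC·CC·CC·CC·CC·B·CC·CC·CA
    A ↦ B
    B ↦ CA
    C ↦ CC

A->B, B->CA, C->CC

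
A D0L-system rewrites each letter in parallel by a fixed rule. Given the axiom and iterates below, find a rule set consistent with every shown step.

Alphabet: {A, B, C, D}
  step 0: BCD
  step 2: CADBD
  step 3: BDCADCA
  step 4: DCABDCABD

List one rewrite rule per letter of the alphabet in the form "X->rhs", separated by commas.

A->D, B->D, C->B, D->CA

  step 3 ⇒ step 4: BDCADCA ⇒ D·CA·B·D·CA·B·D
    A ↦ D
    B ↦ D
    C ↦ B
    D ↦ CA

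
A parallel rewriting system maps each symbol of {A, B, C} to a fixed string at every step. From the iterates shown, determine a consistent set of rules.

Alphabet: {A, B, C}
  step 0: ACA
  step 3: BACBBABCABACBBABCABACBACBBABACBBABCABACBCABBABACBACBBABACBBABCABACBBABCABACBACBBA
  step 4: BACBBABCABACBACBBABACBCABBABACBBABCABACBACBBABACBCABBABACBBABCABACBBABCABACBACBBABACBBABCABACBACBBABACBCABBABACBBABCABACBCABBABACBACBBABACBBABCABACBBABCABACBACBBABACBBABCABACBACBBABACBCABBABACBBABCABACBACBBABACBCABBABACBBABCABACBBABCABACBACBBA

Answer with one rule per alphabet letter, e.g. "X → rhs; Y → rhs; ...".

A->BBA, B->BAC, C->BCA

  step 3 ⇒ step 4: BACBBABCABACBBABCABACBACBBABACBBABCABACBCABBABACBACBBABACBBABCABACBBABCABACBACBBA ⇒ BAC·BBA·BCA·BAC·BAC·BBA·BAC·BCA·BBA·BAC·BBA·BCA·BAC·BAC·BBA·BAC·BCA·BBA·BAC·BBA·BCA·BAC·BBA·BCA·BAC·BAC·BBA·BAC·BBA·BCA·BAC·BAC·BBA·BAC·BCA·BBA·BAC·BBA·BCA·BAC·BCA·BBA·BAC·BAC·BBA·BAC·BBA·BCA·BAC·BBA·BCA·BAC·BAC·BBA·BAC·BBA·BCA·BAC·BAC·BBA·BAC·BCA·BBA·BAC·BBA·BCA·BAC·BAC·BBA·BAC·BCA·BBA·BAC·BBA·BCA·BAC·BBA·BCA·BAC·BAC·BBA
    A ↦ BBA
    B ↦ BAC
    C ↦ BCA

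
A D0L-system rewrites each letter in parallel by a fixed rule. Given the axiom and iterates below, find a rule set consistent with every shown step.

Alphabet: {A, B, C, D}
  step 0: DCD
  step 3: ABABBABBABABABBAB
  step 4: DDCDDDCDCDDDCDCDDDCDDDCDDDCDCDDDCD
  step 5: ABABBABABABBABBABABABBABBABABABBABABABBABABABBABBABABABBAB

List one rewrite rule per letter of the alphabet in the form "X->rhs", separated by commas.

A->DD, B->CD, C->B, D->AB

  step 4 ⇒ step 5: DDCDDDCDCDDDCDCDDDCDDDCDDDCDCDDDCD ⇒ AB·AB·B·AB·AB·AB·B·AB·B·AB·AB·AB·B·AB·B·AB·AB·AB·B·AB·AB·AB·B·AB·AB·AB·B·AB·B·AB·AB·AB·B·AB
    C ↦ B
    D ↦ AB
  step 3 ⇒ step 4: ABABBABBABABABBAB ⇒ DD·CD·DD·CD·CD·DD·CD·CD·DD·CD·DD·CD·DD·CD·CD·DD·CD
    A ↦ DD
  step 3 ⇒ step 4: ABABBABBABABABBAB ⇒ DD·CD·DD·CD·CD·DD·CD·CD·DD·CD·DD·CD·DD·CD·CD·DD·CD
    B ↦ CD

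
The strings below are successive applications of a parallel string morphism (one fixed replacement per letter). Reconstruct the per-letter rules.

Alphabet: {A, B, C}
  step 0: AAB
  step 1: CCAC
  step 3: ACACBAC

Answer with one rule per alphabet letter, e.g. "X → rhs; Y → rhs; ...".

A->C, B->AC, C->B

  step 0 ⇒ step 1: AAB ⇒ C·C·AC
    A ↦ C
    B ↦ AC
    C ↦ B  (constrained at step 1)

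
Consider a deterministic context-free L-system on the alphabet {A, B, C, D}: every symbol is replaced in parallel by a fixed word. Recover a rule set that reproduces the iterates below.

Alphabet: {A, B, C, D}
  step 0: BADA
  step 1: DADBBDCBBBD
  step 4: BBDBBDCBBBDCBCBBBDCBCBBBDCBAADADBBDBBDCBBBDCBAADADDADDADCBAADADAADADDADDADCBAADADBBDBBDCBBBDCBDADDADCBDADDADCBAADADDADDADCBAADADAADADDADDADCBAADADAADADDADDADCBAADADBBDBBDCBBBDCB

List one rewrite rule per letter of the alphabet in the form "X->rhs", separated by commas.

  step 0 ⇒ step 1: BADA ⇒ DAD·BBD·CB·BBD
    A ↦ BBD
    B ↦ DAD
    D ↦ CB
    C ↦ AA  (constrained at step 1)

A->BBD, B->DAD, C->AA, D->CB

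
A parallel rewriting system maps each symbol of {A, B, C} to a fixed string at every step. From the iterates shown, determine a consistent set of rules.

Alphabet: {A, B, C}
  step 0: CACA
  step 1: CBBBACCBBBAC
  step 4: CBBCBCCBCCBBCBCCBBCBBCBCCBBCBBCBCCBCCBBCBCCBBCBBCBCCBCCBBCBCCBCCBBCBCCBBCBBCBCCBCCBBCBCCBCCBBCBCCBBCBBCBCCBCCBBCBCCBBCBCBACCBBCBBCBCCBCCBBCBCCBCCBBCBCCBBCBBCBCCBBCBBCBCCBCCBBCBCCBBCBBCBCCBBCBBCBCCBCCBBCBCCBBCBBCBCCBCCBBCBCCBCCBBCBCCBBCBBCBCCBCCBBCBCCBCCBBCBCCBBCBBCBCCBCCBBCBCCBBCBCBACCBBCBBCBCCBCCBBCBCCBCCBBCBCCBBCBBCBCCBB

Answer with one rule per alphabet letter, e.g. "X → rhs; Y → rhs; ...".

  step 0 ⇒ step 1: CACA ⇒ CBB·BAC·CBB·BAC
    A ↦ BAC
    C ↦ CBB
    B ↦ CBC  (constrained at step 1)

A->BAC, B->CBC, C->CBB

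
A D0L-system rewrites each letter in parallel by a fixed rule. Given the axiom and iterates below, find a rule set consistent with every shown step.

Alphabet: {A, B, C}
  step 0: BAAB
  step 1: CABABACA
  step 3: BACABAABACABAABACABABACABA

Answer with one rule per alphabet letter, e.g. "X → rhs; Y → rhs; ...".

A->BA, B->CA, C->A

  step 0 ⇒ step 1: BAAB ⇒ CA·BA·BA·CA
    A ↦ BA
    B ↦ CA
    C ↦ A  (constrained at step 1)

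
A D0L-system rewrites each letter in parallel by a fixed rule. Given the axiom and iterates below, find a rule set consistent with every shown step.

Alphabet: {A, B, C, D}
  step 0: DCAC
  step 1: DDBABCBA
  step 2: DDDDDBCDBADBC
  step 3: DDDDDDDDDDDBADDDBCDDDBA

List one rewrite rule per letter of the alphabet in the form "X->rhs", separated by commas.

  step 2 ⇒ step 3: DDDDDBCDBADBC ⇒ DD·DD·DD·DD·DD·D·BA·DD·D·BC·DD·D·BA
    A ↦ BC
    B ↦ D
    C ↦ BA
    D ↦ DD

A->BC, B->D, C->BA, D->DD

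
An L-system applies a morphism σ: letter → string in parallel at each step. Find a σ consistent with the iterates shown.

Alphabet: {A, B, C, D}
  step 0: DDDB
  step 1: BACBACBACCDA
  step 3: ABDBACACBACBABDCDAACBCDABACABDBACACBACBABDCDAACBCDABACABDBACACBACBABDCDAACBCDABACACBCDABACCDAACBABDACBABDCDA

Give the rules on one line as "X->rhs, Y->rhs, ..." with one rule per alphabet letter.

A->ACB, B->CDA, C->ABD, D->BAC

  step 0 ⇒ step 1: DDDB ⇒ BAC·BAC·BAC·CDA
    B ↦ CDA
    D ↦ BAC
    A ↦ ACB  (constrained at step 1)
    C ↦ ABD  (constrained at step 1)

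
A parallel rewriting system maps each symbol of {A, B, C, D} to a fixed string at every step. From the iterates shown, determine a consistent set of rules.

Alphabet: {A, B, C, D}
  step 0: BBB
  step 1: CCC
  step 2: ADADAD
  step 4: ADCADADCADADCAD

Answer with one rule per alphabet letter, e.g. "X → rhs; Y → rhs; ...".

A->CB, B->C, C->AD, D->C

  step 1 ⇒ step 2: CCC ⇒ AD·AD·AD
    C ↦ AD
    A ↦ CB  (constrained at step 2)
  step 0 ⇒ step 1: BBB ⇒ C·C·C
    B ↦ C
    D ↦ C  (constrained at step 2)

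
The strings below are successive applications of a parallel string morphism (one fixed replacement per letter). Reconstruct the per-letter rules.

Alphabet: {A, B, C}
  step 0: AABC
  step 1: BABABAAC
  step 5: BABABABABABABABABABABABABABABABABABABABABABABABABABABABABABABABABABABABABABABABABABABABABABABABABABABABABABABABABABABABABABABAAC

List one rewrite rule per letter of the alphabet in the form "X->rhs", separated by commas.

  step 0 ⇒ step 1: AABC ⇒ BA·BA·BA·AC
    A ↦ BA
    B ↦ BA
    C ↦ AC

A->BA, B->BA, C->AC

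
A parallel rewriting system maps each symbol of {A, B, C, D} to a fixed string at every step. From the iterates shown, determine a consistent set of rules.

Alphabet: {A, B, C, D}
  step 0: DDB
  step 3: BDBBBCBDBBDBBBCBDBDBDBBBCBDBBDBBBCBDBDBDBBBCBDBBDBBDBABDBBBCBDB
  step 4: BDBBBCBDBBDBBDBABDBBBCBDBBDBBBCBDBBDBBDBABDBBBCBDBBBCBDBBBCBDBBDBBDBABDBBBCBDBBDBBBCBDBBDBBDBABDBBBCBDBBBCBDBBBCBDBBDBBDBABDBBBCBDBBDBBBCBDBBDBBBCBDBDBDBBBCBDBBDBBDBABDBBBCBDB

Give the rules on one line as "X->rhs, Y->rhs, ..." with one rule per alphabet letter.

  step 3 ⇒ step 4: BDBBBCBDBBDBBBCBDBDBDBBBCBDBBDBBBCBDBDBDBBBCBDBBDBBDBABDBBBCBDB ⇒ BDB·BBC·BDB·BDB·BDB·A·BDB·BBC·BDB·BDB·BBC·BDB·BDB·BDB·A·BDB·BBC·BDB·BBC·BDB·BBC·BDB·BDB·BDB·A·BDB·BBC·BDB·BDB·BBC·BDB·BDB·BDB·A·BDB·BBC·BDB·BBC·BDB·BBC·BDB·BDB·BDB·A·BDB·BBC·BDB·BDB·BBC·BDB·BDB·BBC·BDB·D·BDB·BBC·BDB·BDB·BDB·A·BDB·BBC·BDB
    A ↦ D
    B ↦ BDB
    C ↦ A
    D ↦ BBC

A->D, B->BDB, C->A, D->BBC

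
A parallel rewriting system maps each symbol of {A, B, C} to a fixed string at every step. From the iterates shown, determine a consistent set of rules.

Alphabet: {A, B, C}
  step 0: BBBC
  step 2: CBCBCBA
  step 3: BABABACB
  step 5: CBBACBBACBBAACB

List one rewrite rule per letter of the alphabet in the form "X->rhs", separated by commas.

A->CB, B->A, C->B

  step 2 ⇒ step 3: CBCBCBA ⇒ B·A·B·A·B·A·CB
    A ↦ CB
    B ↦ A
    C ↦ B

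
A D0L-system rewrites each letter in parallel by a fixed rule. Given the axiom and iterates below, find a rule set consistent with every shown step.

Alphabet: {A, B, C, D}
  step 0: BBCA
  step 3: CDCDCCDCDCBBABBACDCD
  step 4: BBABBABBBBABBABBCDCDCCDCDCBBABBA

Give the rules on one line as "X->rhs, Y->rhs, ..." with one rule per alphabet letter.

  step 3 ⇒ step 4: CDCDCCDCDCBBABBACDCD ⇒ BB·A·BB·A·BB·BB·A·BB·A·BB·CD·CD·C·CD·CD·C·BB·A·BB·A
    A ↦ C
    B ↦ CD
    C ↦ BB
    D ↦ A

A->C, B->CD, C->BB, D->A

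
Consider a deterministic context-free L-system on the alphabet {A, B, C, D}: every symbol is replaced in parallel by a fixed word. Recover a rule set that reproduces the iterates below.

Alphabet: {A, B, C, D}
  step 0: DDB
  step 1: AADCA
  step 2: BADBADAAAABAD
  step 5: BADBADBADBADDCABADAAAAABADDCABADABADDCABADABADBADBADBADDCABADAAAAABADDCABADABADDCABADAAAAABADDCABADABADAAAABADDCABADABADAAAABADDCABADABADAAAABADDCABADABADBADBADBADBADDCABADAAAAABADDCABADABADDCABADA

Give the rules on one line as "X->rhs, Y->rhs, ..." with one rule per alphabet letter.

  step 1 ⇒ step 2: AADCA ⇒ BAD·BAD·A·AAA·BAD
    A ↦ BAD
    C ↦ AAA
    D ↦ A
  step 0 ⇒ step 1: DDB ⇒ A·A·DCA
    B ↦ DCA

A->BAD, B->DCA, C->AAA, D->A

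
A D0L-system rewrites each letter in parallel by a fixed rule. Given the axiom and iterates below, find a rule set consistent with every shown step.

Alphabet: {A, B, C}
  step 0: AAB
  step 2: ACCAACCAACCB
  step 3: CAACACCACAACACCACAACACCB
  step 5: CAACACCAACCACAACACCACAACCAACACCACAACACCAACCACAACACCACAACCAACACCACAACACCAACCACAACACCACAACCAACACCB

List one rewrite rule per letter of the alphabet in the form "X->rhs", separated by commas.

A->CA, B->CB, C->AC

  step 2 ⇒ step 3: ACCAACCAACCB ⇒ CA·AC·AC·CA·CA·AC·AC·CA·CA·AC·AC·CB
    A ↦ CA
    B ↦ CB
    C ↦ AC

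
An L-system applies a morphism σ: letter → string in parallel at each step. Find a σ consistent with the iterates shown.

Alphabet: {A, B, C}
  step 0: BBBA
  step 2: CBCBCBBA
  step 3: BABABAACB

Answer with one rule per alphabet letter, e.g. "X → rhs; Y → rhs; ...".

  step 2 ⇒ step 3: CBCBCBBA ⇒ B·A·B·A·B·A·A·CB
    A ↦ CB
    B ↦ A
    C ↦ B

A->CB, B->A, C->B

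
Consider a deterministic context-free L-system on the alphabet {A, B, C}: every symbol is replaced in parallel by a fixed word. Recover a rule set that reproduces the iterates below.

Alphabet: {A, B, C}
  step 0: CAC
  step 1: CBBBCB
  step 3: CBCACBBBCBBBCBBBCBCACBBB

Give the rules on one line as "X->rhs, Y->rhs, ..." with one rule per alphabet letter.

  step 0 ⇒ step 1: CAC ⇒ CB·BB·CB
    A ↦ BB
    C ↦ CB
    B ↦ CA  (constrained at step 1)

A->BB, B->CA, C->CB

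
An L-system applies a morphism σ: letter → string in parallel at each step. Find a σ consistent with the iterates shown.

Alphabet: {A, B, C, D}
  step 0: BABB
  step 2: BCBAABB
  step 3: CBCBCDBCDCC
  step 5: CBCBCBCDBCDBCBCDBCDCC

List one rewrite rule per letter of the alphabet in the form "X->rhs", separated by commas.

  step 2 ⇒ step 3: BCBAABB ⇒ C·B·C·BCD·BCD·C·C
    A ↦ BCD
    B ↦ C
    C ↦ B
    D ↦ AA  (constrained at step 3)

A->BCD, B->C, C->B, D->AA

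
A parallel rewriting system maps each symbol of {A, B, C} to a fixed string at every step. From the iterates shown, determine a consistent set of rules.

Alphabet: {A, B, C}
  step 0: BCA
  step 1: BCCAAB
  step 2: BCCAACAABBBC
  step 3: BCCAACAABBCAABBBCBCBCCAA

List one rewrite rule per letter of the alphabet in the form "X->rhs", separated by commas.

A->B, B->BC, C->CAA

  step 2 ⇒ step 3: BCCAACAABBBC ⇒ BC·CAA·CAA·B·B·CAA·B·B·BC·BC·BC·CAA
    A ↦ B
    B ↦ BC
    C ↦ CAA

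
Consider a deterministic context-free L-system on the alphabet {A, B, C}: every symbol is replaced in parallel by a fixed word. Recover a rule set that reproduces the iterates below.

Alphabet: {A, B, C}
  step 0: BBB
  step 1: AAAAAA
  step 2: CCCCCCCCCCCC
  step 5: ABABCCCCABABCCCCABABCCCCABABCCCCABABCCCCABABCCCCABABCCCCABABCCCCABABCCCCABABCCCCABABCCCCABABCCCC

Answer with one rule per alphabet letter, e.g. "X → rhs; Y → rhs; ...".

  step 1 ⇒ step 2: AAAAAA ⇒ CC·CC·CC·CC·CC·CC
    A ↦ CC
  step 0 ⇒ step 1: BBB ⇒ AA·AA·AA
    B ↦ AA
    C ↦ AB  (constrained at step 2)

A->CC, B->AA, C->AB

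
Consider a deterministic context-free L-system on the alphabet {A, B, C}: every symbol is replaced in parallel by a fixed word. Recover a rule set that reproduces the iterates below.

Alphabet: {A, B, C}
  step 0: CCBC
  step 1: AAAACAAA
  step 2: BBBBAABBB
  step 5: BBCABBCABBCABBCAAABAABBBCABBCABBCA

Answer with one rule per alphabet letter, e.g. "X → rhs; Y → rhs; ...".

  step 1 ⇒ step 2: AAAACAAA ⇒ B·B·B·B·AA·B·B·B
    A ↦ B
    C ↦ AA
  step 0 ⇒ step 1: CCBC ⇒ AA·AA·CA·AA
    B ↦ CA

A->B, B->CA, C->AA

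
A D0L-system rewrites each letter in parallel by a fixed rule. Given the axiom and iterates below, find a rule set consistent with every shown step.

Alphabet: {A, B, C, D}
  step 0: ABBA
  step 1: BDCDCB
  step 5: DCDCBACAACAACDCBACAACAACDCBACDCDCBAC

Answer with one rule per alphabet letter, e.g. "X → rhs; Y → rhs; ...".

A->B, B->DC, C->AC, D->A

  step 0 ⇒ step 1: ABBA ⇒ B·DC·DC·B
    A ↦ B
    B ↦ DC
    C ↦ AC  (constrained at step 1)
    D ↦ A  (constrained at step 1)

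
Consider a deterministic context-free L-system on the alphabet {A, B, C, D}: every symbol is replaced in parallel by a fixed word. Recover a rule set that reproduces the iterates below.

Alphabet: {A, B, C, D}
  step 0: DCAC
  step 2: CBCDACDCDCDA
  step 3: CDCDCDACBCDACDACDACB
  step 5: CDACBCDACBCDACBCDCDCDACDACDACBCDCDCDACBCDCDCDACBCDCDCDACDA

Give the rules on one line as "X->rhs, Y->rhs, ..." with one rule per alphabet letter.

A->CB, B->CD, C->CD, D->A

  step 2 ⇒ step 3: CBCDACDCDCDA ⇒ CD·CD·CD·A·CB·CD·A·CD·A·CD·A·CB
    A ↦ CB
    B ↦ CD
    C ↦ CD
    D ↦ A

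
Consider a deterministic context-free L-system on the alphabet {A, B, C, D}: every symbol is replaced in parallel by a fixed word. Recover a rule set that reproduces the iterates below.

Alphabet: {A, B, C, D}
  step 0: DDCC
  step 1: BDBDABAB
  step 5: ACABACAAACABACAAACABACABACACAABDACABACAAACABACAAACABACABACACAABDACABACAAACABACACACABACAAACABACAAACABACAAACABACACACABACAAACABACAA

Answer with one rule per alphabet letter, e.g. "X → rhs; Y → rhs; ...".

A->AC, B->AA, C->AB, D->BD

  step 0 ⇒ step 1: DDCC ⇒ BD·BD·AB·AB
    C ↦ AB
    D ↦ BD
    A ↦ AC  (constrained at step 1)
    B ↦ AA  (constrained at step 1)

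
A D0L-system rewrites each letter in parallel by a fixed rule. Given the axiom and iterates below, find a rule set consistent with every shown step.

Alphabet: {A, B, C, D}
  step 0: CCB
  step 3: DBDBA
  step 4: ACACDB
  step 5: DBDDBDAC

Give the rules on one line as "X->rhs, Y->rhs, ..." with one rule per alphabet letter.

  step 4 ⇒ step 5: ACACDB ⇒ DB·D·DB·D·A·C
    A ↦ DB
    B ↦ C
    C ↦ D
    D ↦ A

A->DB, B->C, C->D, D->A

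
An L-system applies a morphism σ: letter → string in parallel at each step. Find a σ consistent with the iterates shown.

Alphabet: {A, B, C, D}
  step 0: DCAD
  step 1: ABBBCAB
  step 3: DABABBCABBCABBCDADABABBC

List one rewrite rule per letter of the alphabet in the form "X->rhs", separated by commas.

A->BC, B->DA, C->B, D->AB

  step 0 ⇒ step 1: DCAD ⇒ AB·B·BC·AB
    A ↦ BC
    C ↦ B
    D ↦ AB
    B ↦ DA  (constrained at step 1)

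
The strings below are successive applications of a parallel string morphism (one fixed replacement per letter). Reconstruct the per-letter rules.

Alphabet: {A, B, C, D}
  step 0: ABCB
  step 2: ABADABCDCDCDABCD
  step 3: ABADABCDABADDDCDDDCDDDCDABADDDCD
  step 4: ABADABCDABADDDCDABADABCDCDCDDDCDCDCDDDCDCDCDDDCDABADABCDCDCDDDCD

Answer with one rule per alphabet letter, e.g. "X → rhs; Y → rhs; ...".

A->AB, B->AD, C->DD, D->CD

  step 3 ⇒ step 4: ABADABCDABADDDCDDDCDDDCDABADDDCD ⇒ AB·AD·AB·CD·AB·AD·DD·CD·AB·AD·AB·CD·CD·CD·DD·CD·CD·CD·DD·CD·CD·CD·DD·CD·AB·AD·AB·CD·CD·CD·DD·CD
    A ↦ AB
    B ↦ AD
    C ↦ DD
    D ↦ CD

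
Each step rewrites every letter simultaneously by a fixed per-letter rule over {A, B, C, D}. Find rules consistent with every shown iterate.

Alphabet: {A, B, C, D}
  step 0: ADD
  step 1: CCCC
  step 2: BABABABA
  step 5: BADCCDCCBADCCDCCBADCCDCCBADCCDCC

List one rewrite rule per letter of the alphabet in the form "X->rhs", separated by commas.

A->CC, B->D, C->BA, D->C

  step 1 ⇒ step 2: CCCC ⇒ BA·BA·BA·BA
    C ↦ BA
  step 0 ⇒ step 1: ADD ⇒ CC·C·C
    A ↦ CC
    B ↦ D  (constrained at step 2)
  step 0 ⇒ step 1: ADD ⇒ CC·C·C
    D ↦ C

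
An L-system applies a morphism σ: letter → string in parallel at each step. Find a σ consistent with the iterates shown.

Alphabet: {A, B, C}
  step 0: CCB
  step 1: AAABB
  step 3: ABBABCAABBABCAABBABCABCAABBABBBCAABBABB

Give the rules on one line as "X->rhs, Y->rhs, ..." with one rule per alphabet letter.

A->BCA, B->ABB, C->A

  step 0 ⇒ step 1: CCB ⇒ A·A·ABB
    B ↦ ABB
    C ↦ A
    A ↦ BCA  (constrained at step 1)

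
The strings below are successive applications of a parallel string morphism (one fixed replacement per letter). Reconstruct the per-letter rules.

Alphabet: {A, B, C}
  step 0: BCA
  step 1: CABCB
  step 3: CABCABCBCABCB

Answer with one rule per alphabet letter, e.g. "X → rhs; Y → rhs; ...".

A->CB, B->CA, C->B

  step 0 ⇒ step 1: BCA ⇒ CA·B·CB
    A ↦ CB
    B ↦ CA
    C ↦ B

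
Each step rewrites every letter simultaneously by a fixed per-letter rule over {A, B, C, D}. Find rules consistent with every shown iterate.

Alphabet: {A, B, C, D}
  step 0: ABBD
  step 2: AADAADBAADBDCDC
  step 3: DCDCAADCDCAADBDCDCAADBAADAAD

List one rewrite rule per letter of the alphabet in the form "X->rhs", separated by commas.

A->DC, B->DB, C->D, D->AA

  step 2 ⇒ step 3: AADAADBAADBDCDC ⇒ DC·DC·AA·DC·DC·AA·DB·DC·DC·AA·DB·AA·D·AA·D
    A ↦ DC
    B ↦ DB
    C ↦ D
    D ↦ AA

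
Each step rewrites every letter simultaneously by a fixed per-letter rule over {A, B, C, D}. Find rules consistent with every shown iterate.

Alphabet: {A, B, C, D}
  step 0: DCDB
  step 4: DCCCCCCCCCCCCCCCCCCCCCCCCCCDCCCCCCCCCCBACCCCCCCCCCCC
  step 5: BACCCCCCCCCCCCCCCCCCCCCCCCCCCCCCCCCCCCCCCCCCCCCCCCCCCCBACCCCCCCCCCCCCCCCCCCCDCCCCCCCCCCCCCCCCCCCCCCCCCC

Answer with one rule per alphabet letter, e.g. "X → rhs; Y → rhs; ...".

A->C, B->DC, C->CC, D->BA

  step 4 ⇒ step 5: DCCCCCCCCCCCCCCCCCCCCCCCCCCDCCCCCCCCCCBACCCCCCCCCCCC ⇒ BA·CC·CC·CC·CC·CC·CC·CC·CC·CC·CC·CC·CC·CC·CC·CC·CC·CC·CC·CC·CC·CC·CC·CC·CC·CC·CC·BA·CC·CC·CC·CC·CC·CC·CC·CC·CC·CC·DC·C·CC·CC·CC·CC·CC·CC·CC·CC·CC·CC·CC·CC
    A ↦ C
    B ↦ DC
    C ↦ CC
    D ↦ BA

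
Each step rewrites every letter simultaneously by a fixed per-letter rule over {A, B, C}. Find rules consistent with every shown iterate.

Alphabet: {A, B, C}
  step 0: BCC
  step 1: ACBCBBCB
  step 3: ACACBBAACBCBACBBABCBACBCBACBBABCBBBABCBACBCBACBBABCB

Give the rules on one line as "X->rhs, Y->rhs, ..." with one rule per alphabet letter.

A->BBA, B->AC, C->BCB

  step 0 ⇒ step 1: BCC ⇒ AC·BCB·BCB
    B ↦ AC
    C ↦ BCB
    A ↦ BBA  (constrained at step 1)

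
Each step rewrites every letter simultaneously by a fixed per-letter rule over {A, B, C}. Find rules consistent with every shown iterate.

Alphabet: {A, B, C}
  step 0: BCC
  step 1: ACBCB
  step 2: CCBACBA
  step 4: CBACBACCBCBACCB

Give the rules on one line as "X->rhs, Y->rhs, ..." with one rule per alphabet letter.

A->C, B->A, C->CB

  step 1 ⇒ step 2: ACBCB ⇒ C·CB·A·CB·A
    A ↦ C
    B ↦ A
    C ↦ CB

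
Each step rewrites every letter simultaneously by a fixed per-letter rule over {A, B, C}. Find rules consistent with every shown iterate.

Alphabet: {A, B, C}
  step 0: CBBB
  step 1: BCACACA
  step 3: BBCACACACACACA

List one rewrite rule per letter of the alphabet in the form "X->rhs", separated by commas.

A->B, B->CA, C->B

  step 0 ⇒ step 1: CBBB ⇒ B·CA·CA·CA
    B ↦ CA
    C ↦ B
    A ↦ B  (constrained at step 1)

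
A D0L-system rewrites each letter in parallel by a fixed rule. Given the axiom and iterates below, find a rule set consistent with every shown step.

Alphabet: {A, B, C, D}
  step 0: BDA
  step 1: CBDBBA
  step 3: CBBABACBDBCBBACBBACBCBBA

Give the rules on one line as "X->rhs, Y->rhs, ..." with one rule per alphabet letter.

A->BA, B->CB, C->BA, D->DB

  step 0 ⇒ step 1: BDA ⇒ CB·DB·BA
    A ↦ BA
    B ↦ CB
    D ↦ DB
    C ↦ BA  (constrained at step 1)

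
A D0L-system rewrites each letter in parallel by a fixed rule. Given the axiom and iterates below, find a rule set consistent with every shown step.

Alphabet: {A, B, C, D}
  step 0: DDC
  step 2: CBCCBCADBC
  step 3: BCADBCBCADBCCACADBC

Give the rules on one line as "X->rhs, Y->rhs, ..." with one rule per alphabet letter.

A->C, B->AD, C->BC, D->AC

  step 2 ⇒ step 3: CBCCBCADBC ⇒ BC·AD·BC·BC·AD·BC·C·AC·AD·BC
    A ↦ C
    B ↦ AD
    C ↦ BC
    D ↦ AC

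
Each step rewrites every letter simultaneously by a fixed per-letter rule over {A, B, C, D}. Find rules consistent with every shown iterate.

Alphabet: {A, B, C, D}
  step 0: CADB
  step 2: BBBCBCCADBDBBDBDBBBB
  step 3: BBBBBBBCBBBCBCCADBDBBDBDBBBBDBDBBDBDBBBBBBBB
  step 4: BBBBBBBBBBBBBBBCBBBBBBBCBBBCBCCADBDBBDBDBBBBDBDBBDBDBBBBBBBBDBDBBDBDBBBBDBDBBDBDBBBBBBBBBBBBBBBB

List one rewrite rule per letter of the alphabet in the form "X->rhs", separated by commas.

A->CA, B->BB, C->BC, D->DBD

  step 3 ⇒ step 4: BBBBBBBCBBBCBCCADBDBBDBDBBBBDBDBBDBDBBBBBBBB ⇒ BB·BB·BB·BB·BB·BB·BB·BC·BB·BB·BB·BC·BB·BC·BC·CA·DBD·BB·DBD·BB·BB·DBD·BB·DBD·BB·BB·BB·BB·DBD·BB·DBD·BB·BB·DBD·BB·DBD·BB·BB·BB·BB·BB·BB·BB·BB
    A ↦ CA
    B ↦ BB
    C ↦ BC
    D ↦ DBD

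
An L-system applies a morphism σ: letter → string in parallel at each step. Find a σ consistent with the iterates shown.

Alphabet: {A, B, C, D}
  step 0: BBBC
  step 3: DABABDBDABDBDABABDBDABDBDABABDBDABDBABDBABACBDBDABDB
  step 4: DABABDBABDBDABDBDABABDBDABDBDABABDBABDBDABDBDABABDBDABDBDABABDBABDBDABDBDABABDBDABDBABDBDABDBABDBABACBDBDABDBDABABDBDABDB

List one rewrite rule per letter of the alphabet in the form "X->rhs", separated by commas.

  step 3 ⇒ step 4: DABABDBDABDBDABABDBDABDBDABABDBDABDBABDBABACBDBDABDB ⇒ DAB·AB·DB·AB·DB·DAB·DB·DAB·AB·DB·DAB·DB·DAB·AB·DB·AB·DB·DAB·DB·DAB·AB·DB·DAB·DB·DAB·AB·DB·AB·DB·DAB·DB·DAB·AB·DB·DAB·DB·AB·DB·DAB·DB·AB·DB·AB·ACB·DB·DAB·DB·DAB·AB·DB·DAB·DB
    A ↦ AB
    B ↦ DB
    C ↦ ACB
    D ↦ DAB

A->AB, B->DB, C->ACB, D->DAB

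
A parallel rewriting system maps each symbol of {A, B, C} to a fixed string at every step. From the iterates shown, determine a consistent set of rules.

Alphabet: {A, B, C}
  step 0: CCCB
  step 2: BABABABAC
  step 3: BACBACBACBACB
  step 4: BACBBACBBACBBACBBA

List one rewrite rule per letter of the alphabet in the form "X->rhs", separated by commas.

  step 3 ⇒ step 4: BACBACBACBACB ⇒ BA·C·B·BA·C·B·BA·C·B·BA·C·B·BA
    A ↦ C
    B ↦ BA
    C ↦ B

A->C, B->BA, C->B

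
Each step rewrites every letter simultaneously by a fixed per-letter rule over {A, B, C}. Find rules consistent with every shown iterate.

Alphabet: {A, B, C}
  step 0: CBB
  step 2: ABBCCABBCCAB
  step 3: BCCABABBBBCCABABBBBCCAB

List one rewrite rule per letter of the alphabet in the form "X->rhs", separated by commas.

  step 2 ⇒ step 3: ABBCCABBCCAB ⇒ BCC·AB·AB·B·B·BCC·AB·AB·B·B·BCC·AB
    A ↦ BCC
    B ↦ AB
    C ↦ B

A->BCC, B->AB, C->B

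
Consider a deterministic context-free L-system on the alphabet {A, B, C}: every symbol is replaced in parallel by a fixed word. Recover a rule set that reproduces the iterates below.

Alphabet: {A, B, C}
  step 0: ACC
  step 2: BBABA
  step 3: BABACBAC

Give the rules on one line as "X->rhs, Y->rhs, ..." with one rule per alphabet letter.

  step 2 ⇒ step 3: BBABA ⇒ BA·BA·C·BA·C
    A ↦ C
    B ↦ BA
    C ↦ B  (constrained at step 0)

A->C, B->BA, C->B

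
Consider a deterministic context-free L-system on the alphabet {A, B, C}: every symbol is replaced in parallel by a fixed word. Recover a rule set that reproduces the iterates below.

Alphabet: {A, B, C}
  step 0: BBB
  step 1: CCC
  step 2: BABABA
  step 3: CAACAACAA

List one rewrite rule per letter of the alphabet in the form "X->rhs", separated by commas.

  step 2 ⇒ step 3: BABABA ⇒ C·AA·C·AA·C·AA
    A ↦ AA
    B ↦ C
  step 1 ⇒ step 2: CCC ⇒ BA·BA·BA
    C ↦ BA

A->AA, B->C, C->BA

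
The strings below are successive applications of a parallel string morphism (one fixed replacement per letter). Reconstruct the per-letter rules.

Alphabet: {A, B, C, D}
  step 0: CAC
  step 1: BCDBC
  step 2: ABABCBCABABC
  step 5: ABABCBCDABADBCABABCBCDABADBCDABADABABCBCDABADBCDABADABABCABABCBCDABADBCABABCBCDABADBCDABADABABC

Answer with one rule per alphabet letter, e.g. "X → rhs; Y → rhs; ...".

  step 1 ⇒ step 2: BCDBC ⇒ ABA·BC·BC·ABA·BC
    B ↦ ABA
    C ↦ BC
    D ↦ BC
  step 0 ⇒ step 1: CAC ⇒ BC·D·BC
    A ↦ D

A->D, B->ABA, C->BC, D->BC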